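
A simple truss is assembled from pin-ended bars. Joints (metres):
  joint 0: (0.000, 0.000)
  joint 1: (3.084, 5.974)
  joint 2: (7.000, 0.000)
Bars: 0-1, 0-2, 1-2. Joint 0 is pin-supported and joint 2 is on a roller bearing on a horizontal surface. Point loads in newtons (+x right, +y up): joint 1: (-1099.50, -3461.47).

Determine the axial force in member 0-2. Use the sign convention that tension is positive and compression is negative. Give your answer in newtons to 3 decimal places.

N=3 nodes, M=3 members, R=3 reactions → 2N=6, M+R=6
member 0 (0-1): L=6.7231, (cx,cy)=(0.4587,0.8886)
member 1 (0-2): L=7.0000, (cx,cy)=(1.0000,0.0000)
member 2 (1-2): L=7.1431, (cx,cy)=(0.5482,-0.8363)
solve A·x = −loads:
  F[0-1] = -3235.2573 N (compression)
  F[0-2] = +384.5730 N (tension)
  F[1-2] = -701.4912 N (compression)
  Rx@0 = +1099.5000 N
  Ry@0 = +2874.7899 N
  Ry@2 = +586.6801 N

384.573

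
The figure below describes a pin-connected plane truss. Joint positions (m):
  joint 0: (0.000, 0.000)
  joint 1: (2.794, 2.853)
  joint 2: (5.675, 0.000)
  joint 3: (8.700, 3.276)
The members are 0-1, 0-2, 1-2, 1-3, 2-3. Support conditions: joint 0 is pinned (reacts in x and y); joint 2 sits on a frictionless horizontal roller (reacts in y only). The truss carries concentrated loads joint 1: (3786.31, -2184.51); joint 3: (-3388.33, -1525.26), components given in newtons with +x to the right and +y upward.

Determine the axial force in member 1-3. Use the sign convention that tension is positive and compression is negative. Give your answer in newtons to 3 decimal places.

N=4 nodes, M=5 members, R=3 reactions → 2N=8, M+R=8
member 0 (0-1): L=3.9932, (cx,cy)=(0.6997,0.7145)
member 1 (0-2): L=5.6750, (cx,cy)=(1.0000,0.0000)
member 2 (1-2): L=4.0546, (cx,cy)=(0.7106,-0.7036)
member 3 (1-3): L=5.9211, (cx,cy)=(0.9974,0.0714)
member 4 (2-3): L=4.4590, (cx,cy)=(0.6784,0.7347)
solve A·x = −loads:
  F[0-1] = -487.7225 N (compression)
  F[0-2] = +739.2300 N (tension)
  F[1-2] = -2825.1489 N (compression)
  F[1-3] = -2125.5780 N (compression)
  F[2-3] = -1869.3701 N (compression)
  Rx@0 = -397.9800 N
  Ry@0 = +348.4561 N
  Ry@2 = +3361.3139 N

-2125.578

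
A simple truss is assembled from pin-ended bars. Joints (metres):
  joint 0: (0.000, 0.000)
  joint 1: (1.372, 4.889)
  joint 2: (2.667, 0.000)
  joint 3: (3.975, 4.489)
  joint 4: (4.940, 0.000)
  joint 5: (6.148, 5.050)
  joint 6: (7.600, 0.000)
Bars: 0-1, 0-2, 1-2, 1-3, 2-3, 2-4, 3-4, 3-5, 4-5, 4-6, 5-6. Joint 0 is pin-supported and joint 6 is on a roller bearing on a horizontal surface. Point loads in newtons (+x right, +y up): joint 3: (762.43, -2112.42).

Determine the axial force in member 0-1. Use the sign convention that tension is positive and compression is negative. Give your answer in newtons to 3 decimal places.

N=7 nodes, M=11 members, R=3 reactions → 2N=14, M+R=14
member 0 (0-1): L=5.0779, (cx,cy)=(0.2702,0.9628)
member 1 (0-2): L=2.6670, (cx,cy)=(1.0000,0.0000)
member 2 (1-2): L=5.0576, (cx,cy)=(0.2561,-0.9667)
member 3 (1-3): L=2.6336, (cx,cy)=(0.9884,-0.1519)
member 4 (2-3): L=4.6757, (cx,cy)=(0.2797,0.9601)
member 5 (2-4): L=2.2730, (cx,cy)=(1.0000,0.0000)
member 6 (3-4): L=4.5916, (cx,cy)=(0.2102,-0.9777)
member 7 (3-5): L=2.2442, (cx,cy)=(0.9683,0.2500)
member 8 (4-5): L=5.1925, (cx,cy)=(0.2326,0.9726)
member 9 (4-6): L=2.6600, (cx,cy)=(1.0000,0.0000)
member 10 (5-6): L=5.2546, (cx,cy)=(0.2763,-0.9611)
solve A·x = −loads:
  F[0-1] = -578.7596 N (compression)
  F[0-2] = +918.8064 N (tension)
  F[1-2] = +626.8233 N (tension)
  F[1-3] = -320.5941 N (compression)
  F[2-3] = -631.1254 N (compression)
  F[2-4] = +1255.8590 N (tension)
  F[3-4] = -1821.2675 N (compression)
  F[3-5] = -901.7125 N (compression)
  F[4-5] = +1830.8242 N (tension)
  F[4-6] = +447.1546 N (tension)
  F[5-6] = -1618.1942 N (compression)
  Rx@0 = -762.4300 N
  Ry@0 = +557.2335 N
  Ry@6 = +1555.1865 N

-578.760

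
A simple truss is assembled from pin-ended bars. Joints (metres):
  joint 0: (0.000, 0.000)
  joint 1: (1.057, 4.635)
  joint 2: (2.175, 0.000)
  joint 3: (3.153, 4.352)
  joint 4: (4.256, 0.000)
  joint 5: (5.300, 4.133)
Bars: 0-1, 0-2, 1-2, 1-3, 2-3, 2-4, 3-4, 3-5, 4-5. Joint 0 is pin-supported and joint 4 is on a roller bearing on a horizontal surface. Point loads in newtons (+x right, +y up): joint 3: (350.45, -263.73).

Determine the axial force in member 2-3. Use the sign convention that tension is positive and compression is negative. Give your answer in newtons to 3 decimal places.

N=6 nodes, M=9 members, R=3 reactions → 2N=12, M+R=12
member 0 (0-1): L=4.7540, (cx,cy)=(0.2223,0.9750)
member 1 (0-2): L=2.1750, (cx,cy)=(1.0000,0.0000)
member 2 (1-2): L=4.7679, (cx,cy)=(0.2345,-0.9721)
member 3 (1-3): L=2.1150, (cx,cy)=(0.9910,-0.1338)
member 4 (2-3): L=4.4605, (cx,cy)=(0.2193,0.9757)
member 5 (2-4): L=2.0810, (cx,cy)=(1.0000,0.0000)
member 6 (3-4): L=4.4896, (cx,cy)=(0.2457,-0.9694)
member 7 (3-5): L=2.1581, (cx,cy)=(0.9948,-0.1015)
member 8 (4-5): L=4.2628, (cx,cy)=(0.2449,0.9695)
solve A·x = −loads:
  F[0-1] = +297.4511 N (tension)
  F[0-2] = +284.3149 N (tension)
  F[1-2] = -317.8605 N (compression)
  F[1-3] = +141.9445 N (tension)
  F[2-3] = +316.7048 N (tension)
  F[2-4] = +140.3425 N (tension)
  F[3-4] = -571.2436 N (compression)
  F[3-5] = +0.0000 N (tension)
  F[4-5] = -0.0000 N (compression)
  Rx@0 = -350.4500 N
  Ry@0 = -290.0057 N
  Ry@4 = +553.7357 N

316.705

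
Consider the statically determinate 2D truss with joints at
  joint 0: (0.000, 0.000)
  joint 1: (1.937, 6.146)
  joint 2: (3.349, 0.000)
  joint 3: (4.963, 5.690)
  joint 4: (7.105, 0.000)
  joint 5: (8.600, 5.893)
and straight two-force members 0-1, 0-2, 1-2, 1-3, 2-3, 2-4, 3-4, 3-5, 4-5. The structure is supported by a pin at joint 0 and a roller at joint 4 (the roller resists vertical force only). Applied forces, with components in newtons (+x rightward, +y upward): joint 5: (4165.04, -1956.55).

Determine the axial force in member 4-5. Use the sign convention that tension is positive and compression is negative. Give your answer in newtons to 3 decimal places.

N=6 nodes, M=9 members, R=3 reactions → 2N=12, M+R=12
member 0 (0-1): L=6.4440, (cx,cy)=(0.3006,0.9538)
member 1 (0-2): L=3.3490, (cx,cy)=(1.0000,0.0000)
member 2 (1-2): L=6.3061, (cx,cy)=(0.2239,-0.9746)
member 3 (1-3): L=3.0602, (cx,cy)=(0.9888,-0.1490)
member 4 (2-3): L=5.9145, (cx,cy)=(0.2729,0.9620)
member 5 (2-4): L=3.7560, (cx,cy)=(1.0000,0.0000)
member 6 (3-4): L=6.0798, (cx,cy)=(0.3523,-0.9359)
member 7 (3-5): L=3.6427, (cx,cy)=(0.9984,0.0557)
member 8 (4-5): L=6.0797, (cx,cy)=(0.2459,0.9693)
solve A·x = −loads:
  F[0-1] = +4053.7072 N (tension)
  F[0-2] = +2946.5396 N (tension)
  F[1-2] = -4304.3857 N (compression)
  F[1-3] = +2206.9336 N (tension)
  F[2-3] = +4360.6019 N (tension)
  F[2-4] = +792.7833 N (tension)
  F[3-4] = -3849.1210 N (compression)
  F[3-5] = +4735.7108 N (tension)
  F[4-5] = -2290.8034 N (compression)
  Rx@0 = -4165.0400 N
  Ry@0 = -3866.2383 N
  Ry@4 = +5822.7883 N

-2290.803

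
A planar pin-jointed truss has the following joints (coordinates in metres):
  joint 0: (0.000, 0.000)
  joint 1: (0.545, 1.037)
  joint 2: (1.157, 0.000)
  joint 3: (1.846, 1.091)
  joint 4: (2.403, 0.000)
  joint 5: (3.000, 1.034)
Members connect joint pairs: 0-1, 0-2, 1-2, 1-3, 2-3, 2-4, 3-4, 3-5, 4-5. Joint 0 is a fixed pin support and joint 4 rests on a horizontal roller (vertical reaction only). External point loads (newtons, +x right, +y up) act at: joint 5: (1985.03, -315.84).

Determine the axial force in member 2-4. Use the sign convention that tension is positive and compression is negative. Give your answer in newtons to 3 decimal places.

N=6 nodes, M=9 members, R=3 reactions → 2N=12, M+R=12
member 0 (0-1): L=1.1715, (cx,cy)=(0.4652,0.8852)
member 1 (0-2): L=1.1570, (cx,cy)=(1.0000,0.0000)
member 2 (1-2): L=1.2041, (cx,cy)=(0.5083,-0.8612)
member 3 (1-3): L=1.3021, (cx,cy)=(0.9991,0.0415)
member 4 (2-3): L=1.2903, (cx,cy)=(0.5340,0.8455)
member 5 (2-4): L=1.2460, (cx,cy)=(1.0000,0.0000)
member 6 (3-4): L=1.2250, (cx,cy)=(0.4547,-0.8906)
member 7 (3-5): L=1.1554, (cx,cy)=(0.9988,-0.0493)
member 8 (4-5): L=1.1940, (cx,cy)=(0.5000,0.8660)
solve A·x = −loads:
  F[0-1] = +1053.5709 N (tension)
  F[0-2] = +1494.8892 N (tension)
  F[1-2] = -1033.9670 N (compression)
  F[1-3] = +1016.5327 N (tension)
  F[2-3] = +1053.1666 N (tension)
  F[2-4] = +407.0189 N (tension)
  F[3-4] = -1163.9970 N (compression)
  F[3-5] = +2109.8592 N (tension)
  F[4-5] = -244.5142 N (compression)
  Rx@0 = -1985.0300 N
  Ry@0 = -932.6165 N
  Ry@4 = +1248.4565 N

407.019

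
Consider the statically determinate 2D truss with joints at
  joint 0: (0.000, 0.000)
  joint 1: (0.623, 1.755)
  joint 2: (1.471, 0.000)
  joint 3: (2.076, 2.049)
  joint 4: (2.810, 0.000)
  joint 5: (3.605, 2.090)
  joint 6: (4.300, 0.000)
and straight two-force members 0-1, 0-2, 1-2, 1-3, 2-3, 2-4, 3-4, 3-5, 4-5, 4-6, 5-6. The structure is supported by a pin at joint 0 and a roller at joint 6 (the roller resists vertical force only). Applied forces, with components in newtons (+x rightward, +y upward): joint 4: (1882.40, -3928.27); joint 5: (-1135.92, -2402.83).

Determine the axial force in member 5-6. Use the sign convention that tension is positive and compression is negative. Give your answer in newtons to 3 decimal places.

N=7 nodes, M=11 members, R=3 reactions → 2N=14, M+R=14
member 0 (0-1): L=1.8623, (cx,cy)=(0.3345,0.9424)
member 1 (0-2): L=1.4710, (cx,cy)=(1.0000,0.0000)
member 2 (1-2): L=1.9491, (cx,cy)=(0.4351,-0.9004)
member 3 (1-3): L=1.4824, (cx,cy)=(0.9801,0.1983)
member 4 (2-3): L=2.1365, (cx,cy)=(0.2832,0.9591)
member 5 (2-4): L=1.3390, (cx,cy)=(1.0000,0.0000)
member 6 (3-4): L=2.1765, (cx,cy)=(0.3372,-0.9414)
member 7 (3-5): L=1.5295, (cx,cy)=(0.9996,0.0268)
member 8 (4-5): L=2.2361, (cx,cy)=(0.3555,0.9347)
member 9 (4-6): L=1.4900, (cx,cy)=(1.0000,0.0000)
member 10 (5-6): L=2.2025, (cx,cy)=(0.3155,-0.9489)
solve A·x = −loads:
  F[0-1] = -2442.3859 N (compression)
  F[0-2] = +1563.5385 N (tension)
  F[1-2] = +2161.3484 N (tension)
  F[1-3] = -1792.9989 N (compression)
  F[2-3] = -2029.1353 N (compression)
  F[2-4] = +3078.4750 N (tension)
  F[3-4] = +2355.8361 N (tension)
  F[3-5] = -3127.5975 N (compression)
  F[4-5] = +1830.0044 N (tension)
  F[4-6] = +1339.9315 N (tension)
  F[5-6] = -4246.3818 N (compression)
  Rx@0 = -746.4800 N
  Ry@0 = +2301.6656 N
  Ry@6 = +4029.4344 N

-4246.382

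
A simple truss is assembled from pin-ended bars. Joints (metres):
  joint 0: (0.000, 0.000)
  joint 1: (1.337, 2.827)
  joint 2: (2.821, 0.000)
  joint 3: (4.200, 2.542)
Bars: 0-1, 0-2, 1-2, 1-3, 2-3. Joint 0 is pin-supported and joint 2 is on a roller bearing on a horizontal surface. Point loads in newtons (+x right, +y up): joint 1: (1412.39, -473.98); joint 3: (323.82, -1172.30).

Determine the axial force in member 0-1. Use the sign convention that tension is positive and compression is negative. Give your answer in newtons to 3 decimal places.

N=4 nodes, M=5 members, R=3 reactions → 2N=8, M+R=8
member 0 (0-1): L=3.1272, (cx,cy)=(0.4275,0.9040)
member 1 (0-2): L=2.8210, (cx,cy)=(1.0000,0.0000)
member 2 (1-2): L=3.1928, (cx,cy)=(0.4648,-0.8854)
member 3 (1-3): L=2.8772, (cx,cy)=(0.9951,-0.0991)
member 4 (2-3): L=2.8920, (cx,cy)=(0.4768,0.8790)
solve A·x = −loads:
  F[0-1] = +2246.5847 N (tension)
  F[0-2] = +775.7132 N (tension)
  F[1-2] = -2931.4152 N (compression)
  F[1-3] = +915.1026 N (tension)
  F[2-3] = -1230.5637 N (compression)
  Rx@0 = -1736.2100 N
  Ry@0 = -2030.9083 N
  Ry@2 = +3677.1883 N

2246.585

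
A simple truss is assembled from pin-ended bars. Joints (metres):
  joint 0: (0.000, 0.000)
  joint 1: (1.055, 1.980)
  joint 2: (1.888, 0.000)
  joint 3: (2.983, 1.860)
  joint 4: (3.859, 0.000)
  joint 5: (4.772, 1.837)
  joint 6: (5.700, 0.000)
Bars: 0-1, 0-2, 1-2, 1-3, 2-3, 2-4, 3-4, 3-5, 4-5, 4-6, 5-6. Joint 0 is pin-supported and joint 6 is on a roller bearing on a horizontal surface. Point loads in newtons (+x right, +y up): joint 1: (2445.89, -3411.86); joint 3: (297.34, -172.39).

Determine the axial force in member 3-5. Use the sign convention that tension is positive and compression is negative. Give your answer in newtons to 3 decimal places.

-1661.517

N=7 nodes, M=11 members, R=3 reactions → 2N=14, M+R=14
member 0 (0-1): L=2.2435, (cx,cy)=(0.4702,0.8825)
member 1 (0-2): L=1.8880, (cx,cy)=(1.0000,0.0000)
member 2 (1-2): L=2.1481, (cx,cy)=(0.3878,-0.9217)
member 3 (1-3): L=1.9317, (cx,cy)=(0.9981,-0.0621)
member 4 (2-3): L=2.1584, (cx,cy)=(0.5073,0.8618)
member 5 (2-4): L=1.9710, (cx,cy)=(1.0000,0.0000)
member 6 (3-4): L=2.0560, (cx,cy)=(0.4261,-0.9047)
member 7 (3-5): L=1.7891, (cx,cy)=(0.9999,-0.0129)
member 8 (4-5): L=2.0514, (cx,cy)=(0.4451,0.8955)
member 9 (4-6): L=1.8410, (cx,cy)=(1.0000,0.0000)
member 10 (5-6): L=2.0581, (cx,cy)=(0.4509,-0.8926)
solve A·x = −loads:
  F[0-1] = -2170.8840 N (compression)
  F[0-2] = +3764.0690 N (tension)
  F[1-2] = -1426.2279 N (compression)
  F[1-3] = -2919.2954 N (compression)
  F[2-3] = +1525.5192 N (tension)
  F[2-4] = +2437.0650 N (tension)
  F[3-4] = -1820.5240 N (compression)
  F[3-5] = -1661.5169 N (compression)
  F[4-5] = +1839.2056 N (tension)
  F[4-6] = +842.8091 N (tension)
  F[5-6] = -1869.1604 N (compression)
  Rx@0 = -2743.2300 N
  Ry@0 = +1915.8875 N
  Ry@6 = +1668.3625 N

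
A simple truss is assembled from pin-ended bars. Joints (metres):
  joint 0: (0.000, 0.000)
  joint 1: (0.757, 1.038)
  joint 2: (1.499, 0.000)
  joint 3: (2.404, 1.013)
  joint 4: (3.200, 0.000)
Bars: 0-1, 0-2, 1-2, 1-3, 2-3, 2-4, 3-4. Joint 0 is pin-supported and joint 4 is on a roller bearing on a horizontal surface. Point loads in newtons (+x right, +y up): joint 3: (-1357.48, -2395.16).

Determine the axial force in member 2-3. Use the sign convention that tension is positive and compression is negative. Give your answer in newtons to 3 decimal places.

N=5 nodes, M=7 members, R=3 reactions → 2N=10, M+R=10
member 0 (0-1): L=1.2847, (cx,cy)=(0.5892,0.8080)
member 1 (0-2): L=1.4990, (cx,cy)=(1.0000,0.0000)
member 2 (1-2): L=1.2759, (cx,cy)=(0.5815,-0.8135)
member 3 (1-3): L=1.6472, (cx,cy)=(0.9999,-0.0152)
member 4 (2-3): L=1.3584, (cx,cy)=(0.6662,0.7457)
member 5 (2-4): L=1.7010, (cx,cy)=(1.0000,0.0000)
member 6 (3-4): L=1.2883, (cx,cy)=(0.6179,-0.7863)
solve A·x = −loads:
  F[0-1] = -1269.2730 N (compression)
  F[0-2] = -609.5791 N (compression)
  F[1-2] = +1288.5336 N (tension)
  F[1-3] = -1497.4004 N (compression)
  F[2-3] = -1405.6474 N (compression)
  F[2-4] = +1076.2397 N (tension)
  F[3-4] = -1741.8945 N (compression)
  Rx@0 = +1357.4800 N
  Ry@0 = +1025.5233 N
  Ry@4 = +1369.6367 N

-1405.647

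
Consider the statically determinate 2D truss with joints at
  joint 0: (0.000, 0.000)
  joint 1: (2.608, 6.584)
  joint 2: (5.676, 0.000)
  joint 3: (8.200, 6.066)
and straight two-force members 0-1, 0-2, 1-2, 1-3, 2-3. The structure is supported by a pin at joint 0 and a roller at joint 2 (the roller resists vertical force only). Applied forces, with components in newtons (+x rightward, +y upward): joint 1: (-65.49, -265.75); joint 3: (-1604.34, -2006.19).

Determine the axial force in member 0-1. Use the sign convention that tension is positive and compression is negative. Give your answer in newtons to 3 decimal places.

N=4 nodes, M=5 members, R=3 reactions → 2N=8, M+R=8
member 0 (0-1): L=7.0817, (cx,cy)=(0.3683,0.9297)
member 1 (0-2): L=5.6760, (cx,cy)=(1.0000,0.0000)
member 2 (1-2): L=7.2637, (cx,cy)=(0.4224,-0.9064)
member 3 (1-3): L=5.6159, (cx,cy)=(0.9957,-0.0922)
member 4 (2-3): L=6.5702, (cx,cy)=(0.3842,0.9233)
solve A·x = −loads:
  F[0-1] = -1120.8492 N (compression)
  F[0-2] = -1257.0523 N (compression)
  F[1-2] = +932.1996 N (tension)
  F[1-3] = -744.1960 N (compression)
  F[2-3] = -2247.2753 N (compression)
  Rx@0 = +1669.8300 N
  Ry@0 = +1042.0737 N
  Ry@2 = +1229.8663 N

-1120.849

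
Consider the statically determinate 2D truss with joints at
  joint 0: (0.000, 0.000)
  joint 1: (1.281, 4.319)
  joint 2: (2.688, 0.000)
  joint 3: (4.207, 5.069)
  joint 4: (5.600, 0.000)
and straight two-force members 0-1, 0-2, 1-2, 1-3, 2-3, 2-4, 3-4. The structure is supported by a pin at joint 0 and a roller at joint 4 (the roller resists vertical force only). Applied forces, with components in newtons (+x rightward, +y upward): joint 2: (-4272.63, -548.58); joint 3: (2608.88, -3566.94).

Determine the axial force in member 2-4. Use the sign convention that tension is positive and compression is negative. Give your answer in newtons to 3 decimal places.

N=5 nodes, M=7 members, R=3 reactions → 2N=10, M+R=10
member 0 (0-1): L=4.5050, (cx,cy)=(0.2844,0.9587)
member 1 (0-2): L=2.6880, (cx,cy)=(1.0000,0.0000)
member 2 (1-2): L=4.5424, (cx,cy)=(0.3097,-0.9508)
member 3 (1-3): L=3.0206, (cx,cy)=(0.9687,0.2483)
member 4 (2-3): L=5.2917, (cx,cy)=(0.2871,0.9579)
member 5 (2-4): L=2.9120, (cx,cy)=(1.0000,0.0000)
member 6 (3-4): L=5.2569, (cx,cy)=(0.2650,-0.9643)
solve A·x = −loads:
  F[0-1] = +1240.1585 N (tension)
  F[0-2] = -2016.3926 N (compression)
  F[1-2] = -1066.3551 N (compression)
  F[1-3] = +705.0223 N (tension)
  F[2-3] = +1631.1373 N (tension)
  F[2-4] = +1457.7129 N (tension)
  F[3-4] = -5501.1345 N (compression)
  Rx@0 = +1663.7500 N
  Ry@0 = -1188.9643 N
  Ry@4 = +5304.4843 N

1457.713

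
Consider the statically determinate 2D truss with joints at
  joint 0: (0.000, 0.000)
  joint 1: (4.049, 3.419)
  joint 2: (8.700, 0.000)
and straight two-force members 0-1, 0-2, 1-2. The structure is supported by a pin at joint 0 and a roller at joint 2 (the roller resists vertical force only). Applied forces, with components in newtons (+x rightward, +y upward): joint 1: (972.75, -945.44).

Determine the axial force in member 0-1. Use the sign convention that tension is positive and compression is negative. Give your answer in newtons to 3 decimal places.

-190.883

N=3 nodes, M=3 members, R=3 reactions → 2N=6, M+R=6
member 0 (0-1): L=5.2994, (cx,cy)=(0.7640,0.6452)
member 1 (0-2): L=8.7000, (cx,cy)=(1.0000,0.0000)
member 2 (1-2): L=5.7725, (cx,cy)=(0.8057,-0.5923)
solve A·x = −loads:
  F[0-1] = -190.8825 N (compression)
  F[0-2] = +1118.5927 N (tension)
  F[1-2] = -1388.3118 N (compression)
  Rx@0 = -972.7500 N
  Ry@0 = +123.1505 N
  Ry@2 = +822.2895 N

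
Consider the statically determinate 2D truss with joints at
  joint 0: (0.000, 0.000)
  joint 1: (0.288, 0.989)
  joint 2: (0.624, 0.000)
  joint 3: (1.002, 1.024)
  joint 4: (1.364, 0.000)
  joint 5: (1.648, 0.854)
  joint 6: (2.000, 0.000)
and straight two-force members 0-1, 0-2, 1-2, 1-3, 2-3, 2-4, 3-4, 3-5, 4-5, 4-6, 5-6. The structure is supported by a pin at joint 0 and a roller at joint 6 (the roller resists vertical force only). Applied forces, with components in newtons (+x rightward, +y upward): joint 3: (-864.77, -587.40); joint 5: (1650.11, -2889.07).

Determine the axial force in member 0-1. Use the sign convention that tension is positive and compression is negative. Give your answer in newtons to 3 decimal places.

N=7 nodes, M=11 members, R=3 reactions → 2N=14, M+R=14
member 0 (0-1): L=1.0301, (cx,cy)=(0.2796,0.9601)
member 1 (0-2): L=0.6240, (cx,cy)=(1.0000,0.0000)
member 2 (1-2): L=1.0445, (cx,cy)=(0.3217,-0.9468)
member 3 (1-3): L=0.7149, (cx,cy)=(0.9988,0.0490)
member 4 (2-3): L=1.0915, (cx,cy)=(0.3463,0.9381)
member 5 (2-4): L=0.7400, (cx,cy)=(1.0000,0.0000)
member 6 (3-4): L=1.0861, (cx,cy)=(0.3333,-0.9428)
member 7 (3-5): L=0.6680, (cx,cy)=(0.9671,-0.2545)
member 8 (4-5): L=0.9000, (cx,cy)=(0.3156,0.9489)
member 9 (4-6): L=0.6360, (cx,cy)=(1.0000,0.0000)
member 10 (5-6): L=0.9237, (cx,cy)=(0.3811,-0.9245)
solve A·x = −loads:
  F[0-1] = -562.1740 N (compression)
  F[0-2] = +942.5182 N (tension)
  F[1-2] = +552.7113 N (tension)
  F[1-3] = -335.3763 N (compression)
  F[2-3] = -557.8515 N (compression)
  F[2-4] = +1313.4979 N (tension)
  F[3-4] = -159.3106 N (compression)
  F[3-5] = +402.9788 N (tension)
  F[4-5] = +158.2890 N (tension)
  F[4-6] = +1210.4496 N (tension)
  F[5-6] = -3176.3954 N (compression)
  Rx@0 = -785.3400 N
  Ry@0 = +539.7542 N
  Ry@6 = +2936.7158 N

-562.174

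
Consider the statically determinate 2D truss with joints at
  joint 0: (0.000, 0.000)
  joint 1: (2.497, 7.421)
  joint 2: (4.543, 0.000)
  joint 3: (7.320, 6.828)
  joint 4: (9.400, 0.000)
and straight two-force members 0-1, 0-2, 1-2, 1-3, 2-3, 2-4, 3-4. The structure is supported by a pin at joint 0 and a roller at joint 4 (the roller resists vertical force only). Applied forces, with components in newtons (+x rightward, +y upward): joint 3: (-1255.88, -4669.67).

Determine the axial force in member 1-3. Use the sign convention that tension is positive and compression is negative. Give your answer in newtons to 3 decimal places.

N=5 nodes, M=7 members, R=3 reactions → 2N=10, M+R=10
member 0 (0-1): L=7.8298, (cx,cy)=(0.3189,0.9478)
member 1 (0-2): L=4.5430, (cx,cy)=(1.0000,0.0000)
member 2 (1-2): L=7.6979, (cx,cy)=(0.2658,-0.9640)
member 3 (1-3): L=4.8593, (cx,cy)=(0.9925,-0.1220)
member 4 (2-3): L=7.3711, (cx,cy)=(0.3767,0.9263)
member 5 (2-4): L=4.8570, (cx,cy)=(1.0000,0.0000)
member 6 (3-4): L=7.1378, (cx,cy)=(0.2914,-0.9566)
solve A·x = −loads:
  F[0-1] = -2052.7203 N (compression)
  F[0-2] = -601.2499 N (compression)
  F[1-2] = +2175.3602 N (tension)
  F[1-3] = -1242.0970 N (compression)
  F[2-3] = -2263.9251 N (compression)
  F[2-4] = +829.8467 N (tension)
  F[3-4] = -2847.7250 N (compression)
  Rx@0 = +1255.8800 N
  Ry@0 = +1945.5385 N
  Ry@4 = +2724.1315 N

-1242.097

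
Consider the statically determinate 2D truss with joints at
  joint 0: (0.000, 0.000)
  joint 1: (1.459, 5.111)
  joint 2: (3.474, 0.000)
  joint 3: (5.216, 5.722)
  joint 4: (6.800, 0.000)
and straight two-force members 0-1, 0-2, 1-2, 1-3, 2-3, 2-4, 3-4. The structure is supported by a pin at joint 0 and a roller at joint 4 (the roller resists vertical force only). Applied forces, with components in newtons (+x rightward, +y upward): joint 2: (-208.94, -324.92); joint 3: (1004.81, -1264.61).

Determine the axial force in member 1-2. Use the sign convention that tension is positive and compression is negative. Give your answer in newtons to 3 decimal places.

-377.607

N=5 nodes, M=7 members, R=3 reactions → 2N=10, M+R=10
member 0 (0-1): L=5.3152, (cx,cy)=(0.2745,0.9616)
member 1 (0-2): L=3.4740, (cx,cy)=(1.0000,0.0000)
member 2 (1-2): L=5.4939, (cx,cy)=(0.3668,-0.9303)
member 3 (1-3): L=3.8064, (cx,cy)=(0.9870,0.1605)
member 4 (2-3): L=5.9813, (cx,cy)=(0.2912,0.9566)
member 5 (2-4): L=3.3260, (cx,cy)=(1.0000,0.0000)
member 6 (3-4): L=5.9372, (cx,cy)=(0.2668,-0.9638)
solve A·x = −loads:
  F[0-1] = +407.6739 N (tension)
  F[0-2] = +683.9646 N (tension)
  F[1-2] = -377.6067 N (compression)
  F[1-3] = +253.6911 N (tension)
  F[2-3] = +706.8539 N (tension)
  F[2-4] = +548.5435 N (tension)
  F[3-4] = -2056.0684 N (compression)
  Rx@0 = -795.8700 N
  Ry@0 = -392.0142 N
  Ry@4 = +1981.5442 N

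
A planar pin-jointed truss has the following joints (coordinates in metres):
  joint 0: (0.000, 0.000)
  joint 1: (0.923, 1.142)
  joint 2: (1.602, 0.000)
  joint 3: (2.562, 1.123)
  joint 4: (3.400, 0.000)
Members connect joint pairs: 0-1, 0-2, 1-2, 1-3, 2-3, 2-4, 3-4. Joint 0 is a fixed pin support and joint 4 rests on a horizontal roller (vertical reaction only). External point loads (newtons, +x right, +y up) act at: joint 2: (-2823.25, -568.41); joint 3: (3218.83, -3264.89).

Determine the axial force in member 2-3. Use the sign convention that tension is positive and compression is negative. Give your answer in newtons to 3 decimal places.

691.464

N=5 nodes, M=7 members, R=3 reactions → 2N=10, M+R=10
member 0 (0-1): L=1.4684, (cx,cy)=(0.6286,0.7777)
member 1 (0-2): L=1.6020, (cx,cy)=(1.0000,0.0000)
member 2 (1-2): L=1.3286, (cx,cy)=(0.5111,-0.8595)
member 3 (1-3): L=1.6391, (cx,cy)=(0.9999,-0.0116)
member 4 (2-3): L=1.4774, (cx,cy)=(0.6498,0.7601)
member 5 (2-4): L=1.7980, (cx,cy)=(1.0000,0.0000)
member 6 (3-4): L=1.4012, (cx,cy)=(0.5981,-0.8015)
solve A·x = −loads:
  F[0-1] = -54.1666 N (compression)
  F[0-2] = +429.6286 N (tension)
  F[1-2] = +49.8138 N (tension)
  F[1-3] = -59.5105 N (compression)
  F[2-3] = +691.4640 N (tension)
  F[2-4] = +2829.0318 N (tension)
  F[3-4] = -4730.3711 N (compression)
  Rx@0 = -395.5800 N
  Ry@0 = +42.1273 N
  Ry@4 = +3791.1727 N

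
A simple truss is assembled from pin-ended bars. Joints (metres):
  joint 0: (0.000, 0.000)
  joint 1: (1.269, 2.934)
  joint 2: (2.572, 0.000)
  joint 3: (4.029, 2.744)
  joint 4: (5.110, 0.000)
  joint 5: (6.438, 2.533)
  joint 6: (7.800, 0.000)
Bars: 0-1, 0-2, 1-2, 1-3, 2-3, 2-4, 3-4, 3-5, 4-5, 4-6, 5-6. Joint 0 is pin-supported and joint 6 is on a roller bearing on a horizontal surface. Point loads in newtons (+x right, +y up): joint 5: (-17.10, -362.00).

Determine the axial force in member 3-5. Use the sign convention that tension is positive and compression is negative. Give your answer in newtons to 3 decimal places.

N=7 nodes, M=11 members, R=3 reactions → 2N=14, M+R=14
member 0 (0-1): L=3.1967, (cx,cy)=(0.3970,0.9178)
member 1 (0-2): L=2.5720, (cx,cy)=(1.0000,0.0000)
member 2 (1-2): L=3.2103, (cx,cy)=(0.4059,-0.9139)
member 3 (1-3): L=2.7665, (cx,cy)=(0.9976,-0.0687)
member 4 (2-3): L=3.1068, (cx,cy)=(0.4690,0.8832)
member 5 (2-4): L=2.5380, (cx,cy)=(1.0000,0.0000)
member 6 (3-4): L=2.9493, (cx,cy)=(0.3665,-0.9304)
member 7 (3-5): L=2.4182, (cx,cy)=(0.9962,-0.0873)
member 8 (4-5): L=2.8600, (cx,cy)=(0.4643,0.8857)
member 9 (4-6): L=2.6900, (cx,cy)=(1.0000,0.0000)
member 10 (5-6): L=2.8760, (cx,cy)=(0.4736,-0.8808)
solve A·x = −loads:
  F[0-1] = -74.9201 N (compression)
  F[0-2] = +12.6414 N (tension)
  F[1-2] = +79.9237 N (tension)
  F[1-3] = -62.3279 N (compression)
  F[2-3] = -82.7028 N (compression)
  F[2-4] = +83.8656 N (tension)
  F[3-4] = +86.3934 N (tension)
  F[3-5] = -133.1395 N (compression)
  F[4-5] = -90.7581 N (compression)
  F[4-6] = +157.6737 N (tension)
  F[5-6] = -332.9391 N (compression)
  Rx@0 = +17.1000 N
  Ry@0 = +68.7639 N
  Ry@6 = +293.2361 N

-133.139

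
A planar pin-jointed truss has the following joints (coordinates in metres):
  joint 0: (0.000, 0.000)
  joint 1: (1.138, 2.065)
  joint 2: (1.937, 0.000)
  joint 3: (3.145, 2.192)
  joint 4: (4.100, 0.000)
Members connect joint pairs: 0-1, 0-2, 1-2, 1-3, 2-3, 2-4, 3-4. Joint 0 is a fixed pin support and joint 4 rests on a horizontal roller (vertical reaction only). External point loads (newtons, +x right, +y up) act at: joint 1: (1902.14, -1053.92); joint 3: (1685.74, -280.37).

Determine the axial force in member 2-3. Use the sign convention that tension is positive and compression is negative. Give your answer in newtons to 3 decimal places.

N=5 nodes, M=7 members, R=3 reactions → 2N=10, M+R=10
member 0 (0-1): L=2.3578, (cx,cy)=(0.4827,0.8758)
member 1 (0-2): L=1.9370, (cx,cy)=(1.0000,0.0000)
member 2 (1-2): L=2.2142, (cx,cy)=(0.3609,-0.9326)
member 3 (1-3): L=2.0110, (cx,cy)=(0.9980,0.0632)
member 4 (2-3): L=2.5028, (cx,cy)=(0.4827,0.8758)
member 5 (2-4): L=2.1630, (cx,cy)=(1.0000,0.0000)
member 6 (3-4): L=2.3910, (cx,cy)=(0.3994,-0.9168)
solve A·x = −loads:
  F[0-1] = +1179.0017 N (tension)
  F[0-2] = +3018.8334 N (tension)
  F[1-2] = -2272.0668 N (compression)
  F[1-3] = -514.2338 N (compression)
  F[2-3] = +2419.4493 N (tension)
  F[2-4] = +1031.1885 N (tension)
  F[3-4] = -2581.7523 N (compression)
  Rx@0 = -3587.8800 N
  Ry@0 = -1032.5846 N
  Ry@4 = +2366.8746 N

2419.449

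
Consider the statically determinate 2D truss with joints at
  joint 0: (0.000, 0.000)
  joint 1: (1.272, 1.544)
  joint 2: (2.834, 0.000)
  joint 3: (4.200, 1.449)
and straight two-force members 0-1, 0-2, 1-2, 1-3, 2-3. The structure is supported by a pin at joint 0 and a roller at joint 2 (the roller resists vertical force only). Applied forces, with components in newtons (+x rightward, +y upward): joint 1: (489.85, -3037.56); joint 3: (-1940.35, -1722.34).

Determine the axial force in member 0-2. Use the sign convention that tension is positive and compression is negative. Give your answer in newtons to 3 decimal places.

-157.717

N=4 nodes, M=5 members, R=3 reactions → 2N=8, M+R=8
member 0 (0-1): L=2.0005, (cx,cy)=(0.6358,0.7718)
member 1 (0-2): L=2.8340, (cx,cy)=(1.0000,0.0000)
member 2 (1-2): L=2.1963, (cx,cy)=(0.7112,-0.7030)
member 3 (1-3): L=2.9295, (cx,cy)=(0.9995,-0.0324)
member 4 (2-3): L=1.9914, (cx,cy)=(0.6860,0.7276)
solve A·x = −loads:
  F[0-1] = -2033.1660 N (compression)
  F[0-2] = -157.7166 N (compression)
  F[1-2] = -2074.4935 N (compression)
  F[1-3] = -307.4305 N (compression)
  F[2-3] = -2380.7247 N (compression)
  Rx@0 = +1450.5000 N
  Ry@0 = +1569.2276 N
  Ry@2 = +3190.6724 N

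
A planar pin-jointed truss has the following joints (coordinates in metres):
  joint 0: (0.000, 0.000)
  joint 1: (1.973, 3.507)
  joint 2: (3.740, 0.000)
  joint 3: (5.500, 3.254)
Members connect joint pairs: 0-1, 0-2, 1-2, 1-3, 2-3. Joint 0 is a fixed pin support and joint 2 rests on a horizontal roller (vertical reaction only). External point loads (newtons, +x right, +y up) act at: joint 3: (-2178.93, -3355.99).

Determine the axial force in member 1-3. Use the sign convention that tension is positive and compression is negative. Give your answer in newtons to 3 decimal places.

N=4 nodes, M=5 members, R=3 reactions → 2N=8, M+R=8
member 0 (0-1): L=4.0239, (cx,cy)=(0.4903,0.8715)
member 1 (0-2): L=3.7400, (cx,cy)=(1.0000,0.0000)
member 2 (1-2): L=3.9270, (cx,cy)=(0.4500,-0.8930)
member 3 (1-3): L=3.5361, (cx,cy)=(0.9974,-0.0715)
member 4 (2-3): L=3.6995, (cx,cy)=(0.4757,0.8796)
solve A·x = −loads:
  F[0-1] = -363.1450 N (compression)
  F[0-2] = -2000.8727 N (compression)
  F[1-2] = +382.5276 N (tension)
  F[1-3] = -351.0798 N (compression)
  F[2-3] = -3843.9857 N (compression)
  Rx@0 = +2178.9300 N
  Ry@0 = +316.4962 N
  Ry@2 = +3039.4938 N

-351.080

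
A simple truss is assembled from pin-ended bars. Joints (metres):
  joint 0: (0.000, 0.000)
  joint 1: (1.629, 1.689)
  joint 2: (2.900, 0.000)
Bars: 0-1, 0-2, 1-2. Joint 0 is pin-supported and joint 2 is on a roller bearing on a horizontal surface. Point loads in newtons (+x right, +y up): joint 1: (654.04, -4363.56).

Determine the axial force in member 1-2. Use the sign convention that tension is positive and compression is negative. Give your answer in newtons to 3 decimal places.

N=3 nodes, M=3 members, R=3 reactions → 2N=6, M+R=6
member 0 (0-1): L=2.3466, (cx,cy)=(0.6942,0.7198)
member 1 (0-2): L=2.9000, (cx,cy)=(1.0000,0.0000)
member 2 (1-2): L=2.1138, (cx,cy)=(0.6013,-0.7990)
solve A·x = −loads:
  F[0-1] = -2127.7751 N (compression)
  F[0-2] = +2131.1554 N (tension)
  F[1-2] = -3544.3289 N (compression)
  Rx@0 = -654.0400 N
  Ry@0 = +1531.5211 N
  Ry@2 = +2832.0389 N

-3544.329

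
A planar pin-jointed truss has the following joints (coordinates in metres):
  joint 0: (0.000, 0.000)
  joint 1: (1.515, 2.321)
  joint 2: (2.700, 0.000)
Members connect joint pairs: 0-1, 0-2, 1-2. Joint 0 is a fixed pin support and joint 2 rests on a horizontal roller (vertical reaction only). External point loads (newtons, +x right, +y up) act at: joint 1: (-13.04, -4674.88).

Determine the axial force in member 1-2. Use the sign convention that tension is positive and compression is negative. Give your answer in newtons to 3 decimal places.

N=3 nodes, M=3 members, R=3 reactions → 2N=6, M+R=6
member 0 (0-1): L=2.7717, (cx,cy)=(0.5466,0.8374)
member 1 (0-2): L=2.7000, (cx,cy)=(1.0000,0.0000)
member 2 (1-2): L=2.6060, (cx,cy)=(0.4547,-0.8906)
solve A·x = −loads:
  F[0-1] = -2463.5470 N (compression)
  F[0-2] = +1333.5296 N (tension)
  F[1-2] = -2932.6463 N (compression)
  Rx@0 = +13.0400 N
  Ry@0 = +2062.9625 N
  Ry@2 = +2611.9175 N

-2932.646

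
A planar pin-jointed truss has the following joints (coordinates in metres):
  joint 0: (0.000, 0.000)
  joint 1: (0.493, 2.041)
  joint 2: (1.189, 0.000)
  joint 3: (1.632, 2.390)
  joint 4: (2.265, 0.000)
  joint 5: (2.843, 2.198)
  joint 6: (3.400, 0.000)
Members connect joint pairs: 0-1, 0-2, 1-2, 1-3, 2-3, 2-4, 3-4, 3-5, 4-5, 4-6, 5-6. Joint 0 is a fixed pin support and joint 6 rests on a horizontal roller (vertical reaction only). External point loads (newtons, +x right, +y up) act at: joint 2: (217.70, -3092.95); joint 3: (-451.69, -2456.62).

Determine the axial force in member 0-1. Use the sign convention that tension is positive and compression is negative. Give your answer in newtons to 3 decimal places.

N=7 nodes, M=11 members, R=3 reactions → 2N=14, M+R=14
member 0 (0-1): L=2.0997, (cx,cy)=(0.2348,0.9720)
member 1 (0-2): L=1.1890, (cx,cy)=(1.0000,0.0000)
member 2 (1-2): L=2.1564, (cx,cy)=(0.3228,-0.9465)
member 3 (1-3): L=1.1913, (cx,cy)=(0.9561,0.2930)
member 4 (2-3): L=2.4307, (cx,cy)=(0.1823,0.9833)
member 5 (2-4): L=1.0760, (cx,cy)=(1.0000,0.0000)
member 6 (3-4): L=2.4724, (cx,cy)=(0.2560,-0.9667)
member 7 (3-5): L=1.2261, (cx,cy)=(0.9877,-0.1566)
member 8 (4-5): L=2.2727, (cx,cy)=(0.2543,0.9671)
member 9 (4-6): L=1.1350, (cx,cy)=(1.0000,0.0000)
member 10 (5-6): L=2.2675, (cx,cy)=(0.2456,-0.9694)
solve A·x = −loads:
  F[0-1] = -3709.9950 N (compression)
  F[0-2] = +637.1009 N (tension)
  F[1-2] = +3194.4163 N (tension)
  F[1-3] = -1989.4060 N (compression)
  F[2-3] = +70.6787 N (tension)
  F[2-4] = +1437.5459 N (tension)
  F[3-4] = -1852.2966 N (compression)
  F[3-5] = -975.3422 N (compression)
  F[4-5] = +1851.4343 N (tension)
  F[4-6] = +492.4531 N (tension)
  F[5-6] = -2004.7149 N (compression)
  Rx@0 = +233.9900 N
  Ry@0 = +3606.2811 N
  Ry@6 = +1943.2889 N

-3709.995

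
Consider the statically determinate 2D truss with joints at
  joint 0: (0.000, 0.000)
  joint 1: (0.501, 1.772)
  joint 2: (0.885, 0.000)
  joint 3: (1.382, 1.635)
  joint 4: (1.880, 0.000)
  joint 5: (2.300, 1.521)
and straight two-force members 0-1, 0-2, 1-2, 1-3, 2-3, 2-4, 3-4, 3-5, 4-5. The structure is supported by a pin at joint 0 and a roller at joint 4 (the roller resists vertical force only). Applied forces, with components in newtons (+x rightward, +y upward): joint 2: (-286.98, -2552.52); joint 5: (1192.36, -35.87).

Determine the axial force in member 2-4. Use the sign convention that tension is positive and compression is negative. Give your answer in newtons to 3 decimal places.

736.177

N=6 nodes, M=9 members, R=3 reactions → 2N=12, M+R=12
member 0 (0-1): L=1.8415, (cx,cy)=(0.2721,0.9623)
member 1 (0-2): L=0.8850, (cx,cy)=(1.0000,0.0000)
member 2 (1-2): L=1.8131, (cx,cy)=(0.2118,-0.9773)
member 3 (1-3): L=0.8916, (cx,cy)=(0.9881,-0.1537)
member 4 (2-3): L=1.7089, (cx,cy)=(0.2908,0.9568)
member 5 (2-4): L=0.9950, (cx,cy)=(1.0000,0.0000)
member 6 (3-4): L=1.7092, (cx,cy)=(0.2914,-0.9566)
member 7 (3-5): L=0.9251, (cx,cy)=(0.9924,-0.1232)
member 8 (4-5): L=1.5779, (cx,cy)=(0.2662,0.9639)
solve A·x = −loads:
  F[0-1] = -393.0788 N (compression)
  F[0-2] = +1012.3235 N (tension)
  F[1-2] = +418.1378 N (tension)
  F[1-3] = -197.8499 N (compression)
  F[2-3] = +2240.7272 N (tension)
  F[2-4] = +736.1770 N (tension)
  F[3-4] = -2423.7875 N (compression)
  F[3-5] = +1171.3334 N (tension)
  F[4-5] = +112.5408 N (tension)
  Rx@0 = -905.3800 N
  Ry@0 = +378.2513 N
  Ry@4 = +2210.1387 N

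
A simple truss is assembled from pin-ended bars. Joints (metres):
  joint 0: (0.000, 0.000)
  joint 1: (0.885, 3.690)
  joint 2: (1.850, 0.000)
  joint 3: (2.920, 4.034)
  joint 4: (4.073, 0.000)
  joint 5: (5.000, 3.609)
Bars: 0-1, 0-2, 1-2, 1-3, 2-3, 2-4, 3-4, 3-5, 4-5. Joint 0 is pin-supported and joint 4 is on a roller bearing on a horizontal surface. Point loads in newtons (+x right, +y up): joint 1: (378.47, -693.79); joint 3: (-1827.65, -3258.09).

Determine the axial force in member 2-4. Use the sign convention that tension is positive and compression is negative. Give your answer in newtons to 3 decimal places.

291.325

N=6 nodes, M=9 members, R=3 reactions → 2N=12, M+R=12
member 0 (0-1): L=3.7946, (cx,cy)=(0.2332,0.9724)
member 1 (0-2): L=1.8500, (cx,cy)=(1.0000,0.0000)
member 2 (1-2): L=3.8141, (cx,cy)=(0.2530,-0.9675)
member 3 (1-3): L=2.0639, (cx,cy)=(0.9860,0.1667)
member 4 (2-3): L=4.1735, (cx,cy)=(0.2564,0.9666)
member 5 (2-4): L=2.2230, (cx,cy)=(1.0000,0.0000)
member 6 (3-4): L=4.1955, (cx,cy)=(0.2748,-0.9615)
member 7 (3-5): L=2.1230, (cx,cy)=(0.9798,-0.2002)
member 8 (4-5): L=3.7262, (cx,cy)=(0.2488,0.9686)
solve A·x = −loads:
  F[0-1] = -3015.7870 N (compression)
  F[0-2] = -745.8278 N (compression)
  F[1-2] = +2035.1325 N (tension)
  F[1-3] = -1619.3815 N (compression)
  F[2-3] = -2037.0019 N (compression)
  F[2-4] = +291.3251 N (tension)
  F[3-4] = -1060.0749 N (compression)
  F[3-5] = -0.0000 N (compression)
  F[4-5] = +0.0000 N (tension)
  Rx@0 = +1449.1800 N
  Ry@0 = +2932.6212 N
  Ry@4 = +1019.2588 N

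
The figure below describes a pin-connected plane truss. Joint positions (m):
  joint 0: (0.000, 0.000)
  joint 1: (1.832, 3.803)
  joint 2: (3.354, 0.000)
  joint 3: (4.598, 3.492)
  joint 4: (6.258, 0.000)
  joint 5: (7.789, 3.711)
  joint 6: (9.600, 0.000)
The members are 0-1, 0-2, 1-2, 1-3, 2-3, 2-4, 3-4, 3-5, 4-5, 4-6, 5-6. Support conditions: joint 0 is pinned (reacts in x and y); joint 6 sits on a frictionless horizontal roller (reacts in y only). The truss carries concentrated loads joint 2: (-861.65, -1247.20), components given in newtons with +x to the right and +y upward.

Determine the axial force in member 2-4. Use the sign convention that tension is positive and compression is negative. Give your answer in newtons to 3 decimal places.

624.162

N=7 nodes, M=11 members, R=3 reactions → 2N=14, M+R=14
member 0 (0-1): L=4.2213, (cx,cy)=(0.4340,0.9009)
member 1 (0-2): L=3.3540, (cx,cy)=(1.0000,0.0000)
member 2 (1-2): L=4.0963, (cx,cy)=(0.3716,-0.9284)
member 3 (1-3): L=2.7834, (cx,cy)=(0.9937,-0.1117)
member 4 (2-3): L=3.7070, (cx,cy)=(0.3356,0.9420)
member 5 (2-4): L=2.9040, (cx,cy)=(1.0000,0.0000)
member 6 (3-4): L=3.8665, (cx,cy)=(0.4293,-0.9031)
member 7 (3-5): L=3.1985, (cx,cy)=(0.9977,0.0685)
member 8 (4-5): L=4.0144, (cx,cy)=(0.3814,0.9244)
member 9 (4-6): L=3.3420, (cx,cy)=(1.0000,0.0000)
member 10 (5-6): L=4.1293, (cx,cy)=(0.4386,-0.8987)
solve A·x = −loads:
  F[0-1] = -900.7050 N (compression)
  F[0-2] = -470.7497 N (compression)
  F[1-2] = +964.7865 N (tension)
  F[1-3] = -754.0974 N (compression)
  F[2-3] = +373.1204 N (tension)
  F[2-4] = +624.1621 N (tension)
  F[3-4] = -513.1575 N (compression)
  F[3-5] = -404.7976 N (compression)
  F[4-5] = +501.3487 N (tension)
  F[4-6] = +212.6451 N (tension)
  F[5-6] = -484.8585 N (compression)
  Rx@0 = +861.6500 N
  Ry@0 = +811.4595 N
  Ry@6 = +435.7405 N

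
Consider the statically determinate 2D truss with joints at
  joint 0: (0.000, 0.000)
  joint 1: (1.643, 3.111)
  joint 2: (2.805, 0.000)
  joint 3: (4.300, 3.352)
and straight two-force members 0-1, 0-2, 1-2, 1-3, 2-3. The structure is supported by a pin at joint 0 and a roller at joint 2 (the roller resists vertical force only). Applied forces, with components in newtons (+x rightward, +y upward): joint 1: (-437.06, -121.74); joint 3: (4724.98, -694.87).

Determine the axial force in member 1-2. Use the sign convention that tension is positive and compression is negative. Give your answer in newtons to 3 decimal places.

N=4 nodes, M=5 members, R=3 reactions → 2N=8, M+R=8
member 0 (0-1): L=3.5182, (cx,cy)=(0.4670,0.8843)
member 1 (0-2): L=2.8050, (cx,cy)=(1.0000,0.0000)
member 2 (1-2): L=3.3209, (cx,cy)=(0.3499,-0.9368)
member 3 (1-3): L=2.6679, (cx,cy)=(0.9959,0.0903)
member 4 (2-3): L=3.6703, (cx,cy)=(0.4073,0.9133)
solve A·x = −loads:
  F[0-1] = +6199.0662 N (tension)
  F[0-2] = +1392.9595 N (tension)
  F[1-2] = -5473.3659 N (compression)
  F[1-3] = +5268.7035 N (tension)
  F[2-3] = -1281.9772 N (compression)
  Rx@0 = -4287.9200 N
  Ry@0 = -5481.5715 N
  Ry@2 = +6298.1815 N

-5473.366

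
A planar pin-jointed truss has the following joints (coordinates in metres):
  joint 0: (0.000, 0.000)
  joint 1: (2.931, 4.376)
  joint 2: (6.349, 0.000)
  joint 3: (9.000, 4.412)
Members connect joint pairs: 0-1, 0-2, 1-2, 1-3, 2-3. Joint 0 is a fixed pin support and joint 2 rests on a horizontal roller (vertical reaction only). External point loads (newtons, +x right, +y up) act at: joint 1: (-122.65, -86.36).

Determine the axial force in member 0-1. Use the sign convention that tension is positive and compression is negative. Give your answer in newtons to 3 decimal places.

N=4 nodes, M=5 members, R=3 reactions → 2N=8, M+R=8
member 0 (0-1): L=5.2669, (cx,cy)=(0.5565,0.8309)
member 1 (0-2): L=6.3490, (cx,cy)=(1.0000,0.0000)
member 2 (1-2): L=5.5527, (cx,cy)=(0.6156,-0.7881)
member 3 (1-3): L=6.0691, (cx,cy)=(1.0000,0.0059)
member 4 (2-3): L=5.1472, (cx,cy)=(0.5150,0.8572)
solve A·x = −loads:
  F[0-1] = -157.7031 N (compression)
  F[0-2] = -34.8890 N (compression)
  F[1-2] = +56.6784 N (tension)
  F[1-3] = +0.0000 N (tension)
  F[2-3] = -0.0000 N (compression)
  Rx@0 = +122.6500 N
  Ry@0 = +131.0277 N
  Ry@2 = -44.6677 N

-157.703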